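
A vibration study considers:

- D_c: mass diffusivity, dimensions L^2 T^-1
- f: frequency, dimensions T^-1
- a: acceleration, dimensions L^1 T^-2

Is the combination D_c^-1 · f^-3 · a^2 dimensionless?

Sum the exponent of each base dimension across the product:
  L: −[D_c]_L − 3·[f]_L + 2·[a]_L = −(2) − 3·(0) + 2·(1) = 0
  T: −[D_c]_T − 3·[f]_T + 2·[a]_T = −(-1) − 3·(-1) + 2·(-2) = 0
All base exponents vanish — dimensionless.

yes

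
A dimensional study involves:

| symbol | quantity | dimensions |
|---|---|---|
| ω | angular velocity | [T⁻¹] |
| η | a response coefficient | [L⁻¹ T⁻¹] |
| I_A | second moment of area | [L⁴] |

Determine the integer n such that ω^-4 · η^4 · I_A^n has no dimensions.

Balance the L exponent: (4)·n from I_A, plus −4·(0) + 4·(-1) = -4 from the rest, must sum to zero.
4n − 4 = 0, so n = 1.

1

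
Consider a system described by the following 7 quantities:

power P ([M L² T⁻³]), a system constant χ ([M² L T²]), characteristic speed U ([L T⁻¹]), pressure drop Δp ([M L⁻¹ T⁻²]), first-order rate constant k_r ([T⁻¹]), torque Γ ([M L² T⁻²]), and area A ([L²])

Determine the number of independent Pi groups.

There are 7 variables and 3 base dimensions (M, L, T).
The dimension matrix has rank 3.
Independent dimensionless groups: 7 − 3 = 4.

4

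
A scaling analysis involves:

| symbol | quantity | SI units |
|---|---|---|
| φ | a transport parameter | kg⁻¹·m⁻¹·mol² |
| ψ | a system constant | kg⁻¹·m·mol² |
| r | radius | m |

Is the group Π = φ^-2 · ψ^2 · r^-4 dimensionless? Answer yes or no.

Sum the exponent of each base dimension across the product:
  M: −2·[φ]_M + 2·[ψ]_M − 4·[r]_M = −2·(-1) + 2·(-1) − 4·(0) = 0
  L: −2·[φ]_L + 2·[ψ]_L − 4·[r]_L = −2·(-1) + 2·(1) − 4·(1) = 0
  T: −2·[φ]_T + 2·[ψ]_T − 4·[r]_T = −2·(0) + 2·(0) − 4·(0) = 0
  N: −2·[φ]_N + 2·[ψ]_N − 4·[r]_N = −2·(2) + 2·(2) − 4·(0) = 0
All base exponents vanish — dimensionless.

yes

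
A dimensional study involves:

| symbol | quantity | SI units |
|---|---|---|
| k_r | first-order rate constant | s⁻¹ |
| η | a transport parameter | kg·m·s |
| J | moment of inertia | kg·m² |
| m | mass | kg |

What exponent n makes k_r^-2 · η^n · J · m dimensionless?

-2

Balance the M exponent: (1)·n from η, plus −2·(0) + (1) + (1) = 2 from the rest, must sum to zero.
n + 2 = 0, so n = -2.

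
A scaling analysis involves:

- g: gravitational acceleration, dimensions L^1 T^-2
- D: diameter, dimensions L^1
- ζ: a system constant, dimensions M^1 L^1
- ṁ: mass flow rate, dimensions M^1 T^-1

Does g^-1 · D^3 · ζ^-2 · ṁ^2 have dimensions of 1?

yes

Sum the exponent of each base dimension across the product:
  M: −[g]_M + 3·[D]_M − 2·[ζ]_M + 2·[ṁ]_M = −(0) + 3·(0) − 2·(1) + 2·(1) = 0
  L: −[g]_L + 3·[D]_L − 2·[ζ]_L + 2·[ṁ]_L = −(1) + 3·(1) − 2·(1) + 2·(0) = 0
  T: −[g]_T + 3·[D]_T − 2·[ζ]_T + 2·[ṁ]_T = −(-2) + 3·(0) − 2·(0) + 2·(-1) = 0
All base exponents vanish — dimensionless.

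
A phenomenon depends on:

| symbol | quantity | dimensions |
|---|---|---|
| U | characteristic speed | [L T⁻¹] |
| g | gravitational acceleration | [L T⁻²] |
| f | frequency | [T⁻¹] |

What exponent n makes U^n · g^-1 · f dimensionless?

Balance the L exponent: (1)·n from U, plus −(1) + (0) = -1 from the rest, must sum to zero.
n − 1 = 0, so n = 1.

1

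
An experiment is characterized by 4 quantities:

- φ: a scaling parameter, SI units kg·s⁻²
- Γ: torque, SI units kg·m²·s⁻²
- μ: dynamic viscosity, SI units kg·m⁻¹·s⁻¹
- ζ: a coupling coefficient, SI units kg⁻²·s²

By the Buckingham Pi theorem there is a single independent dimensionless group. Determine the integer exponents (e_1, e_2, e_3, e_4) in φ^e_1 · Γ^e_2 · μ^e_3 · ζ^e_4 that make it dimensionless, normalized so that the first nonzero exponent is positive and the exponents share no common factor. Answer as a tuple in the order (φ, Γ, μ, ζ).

M: e_1·(1) + e_2·(1) + e_3·(1) + e_4·(-2) = 0
L: e_1·(0) + e_2·(2) + e_3·(-1) + e_4·(0) = 0
T: e_1·(-2) + e_2·(-2) + e_3·(-1) + e_4·(2) = 0
Solving this homogeneous linear system for the smallest-integer solution (first nonzero entry positive) gives (1, -1, -2, -1).

(1, -1, -2, -1)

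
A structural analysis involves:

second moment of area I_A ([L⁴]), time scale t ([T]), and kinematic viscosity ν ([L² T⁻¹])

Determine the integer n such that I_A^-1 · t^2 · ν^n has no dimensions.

Balance the L exponent: (2)·n from ν, plus −(4) + 2·(0) = -4 from the rest, must sum to zero.
2n − 4 = 0, so n = 2.

2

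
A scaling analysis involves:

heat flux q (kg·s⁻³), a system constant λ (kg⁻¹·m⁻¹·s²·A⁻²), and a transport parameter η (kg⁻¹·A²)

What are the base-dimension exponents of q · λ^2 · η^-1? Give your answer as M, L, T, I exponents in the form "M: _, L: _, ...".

M: 0, L: -2, T: 1, I: -6

Collect each base-dimension exponent across the product:
  M: (1) + 2·(-1) − (-1) = 0
  L: (0) + 2·(-1) − (0) = -2
  T: (-3) + 2·(2) − (0) = 1
  I: (0) + 2·(-2) − (2) = -6
So the dimensions are [L⁻² T I⁻⁶].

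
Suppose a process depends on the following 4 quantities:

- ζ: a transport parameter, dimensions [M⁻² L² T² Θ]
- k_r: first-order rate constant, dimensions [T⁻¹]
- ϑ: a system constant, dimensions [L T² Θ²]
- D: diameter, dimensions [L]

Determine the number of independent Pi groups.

There are 4 variables and 4 base dimensions (M, L, T, Θ).
The dimension matrix has rank 4.
Independent dimensionless groups: 4 − 4 = 0.

0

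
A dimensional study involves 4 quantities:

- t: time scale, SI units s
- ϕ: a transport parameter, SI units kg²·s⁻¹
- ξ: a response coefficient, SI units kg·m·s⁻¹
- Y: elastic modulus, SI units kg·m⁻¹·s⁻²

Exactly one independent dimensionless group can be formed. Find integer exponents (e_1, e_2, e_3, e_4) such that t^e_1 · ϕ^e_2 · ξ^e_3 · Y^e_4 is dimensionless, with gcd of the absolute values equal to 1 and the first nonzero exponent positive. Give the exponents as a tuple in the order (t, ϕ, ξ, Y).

M: e_1·(0) + e_2·(2) + e_3·(1) + e_4·(1) = 0
L: e_1·(0) + e_2·(0) + e_3·(1) + e_4·(-1) = 0
T: e_1·(1) + e_2·(-1) + e_3·(-1) + e_4·(-2) = 0
Solving this homogeneous linear system for the smallest-integer solution (first nonzero entry positive) gives (2, -1, 1, 1).

(2, -1, 1, 1)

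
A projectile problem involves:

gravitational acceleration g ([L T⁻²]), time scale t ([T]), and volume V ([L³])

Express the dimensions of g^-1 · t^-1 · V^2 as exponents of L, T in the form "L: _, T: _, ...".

L: 5, T: 1

Collect each base-dimension exponent across the product:
  L: −(1) − (0) + 2·(3) = 5
  T: −(-2) − (1) + 2·(0) = 1
So the dimensions are [L⁵ T].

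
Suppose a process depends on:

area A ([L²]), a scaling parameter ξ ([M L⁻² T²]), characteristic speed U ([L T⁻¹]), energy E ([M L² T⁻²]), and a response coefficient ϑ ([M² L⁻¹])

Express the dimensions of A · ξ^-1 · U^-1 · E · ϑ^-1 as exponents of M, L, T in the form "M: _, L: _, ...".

Collect each base-dimension exponent across the product:
  M: (0) − (1) − (0) + (1) − (2) = -2
  L: (2) − (-2) − (1) + (2) − (-1) = 6
  T: (0) − (2) − (-1) + (-2) − (0) = -3
So the dimensions are [M⁻² L⁶ T⁻³].

M: -2, L: 6, T: -3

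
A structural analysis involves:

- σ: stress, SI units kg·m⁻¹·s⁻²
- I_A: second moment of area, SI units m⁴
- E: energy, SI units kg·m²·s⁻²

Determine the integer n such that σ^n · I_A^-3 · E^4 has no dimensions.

-4

Balance the M exponent: (1)·n from σ, plus −3·(0) + 4·(1) = 4 from the rest, must sum to zero.
n + 4 = 0, so n = -4.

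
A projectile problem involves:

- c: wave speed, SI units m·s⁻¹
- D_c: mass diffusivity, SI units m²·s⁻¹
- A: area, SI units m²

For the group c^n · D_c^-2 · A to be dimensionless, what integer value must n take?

Balance the L exponent: (1)·n from c, plus −2·(2) + (2) = -2 from the rest, must sum to zero.
n − 2 = 0, so n = 2.

2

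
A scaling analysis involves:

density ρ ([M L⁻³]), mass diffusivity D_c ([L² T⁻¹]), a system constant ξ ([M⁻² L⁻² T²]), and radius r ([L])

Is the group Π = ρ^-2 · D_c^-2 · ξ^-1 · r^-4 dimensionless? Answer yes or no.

yes

Sum the exponent of each base dimension across the product:
  M: −2·[ρ]_M − 2·[D_c]_M − [ξ]_M − 4·[r]_M = −2·(1) − 2·(0) − (-2) − 4·(0) = 0
  L: −2·[ρ]_L − 2·[D_c]_L − [ξ]_L − 4·[r]_L = −2·(-3) − 2·(2) − (-2) − 4·(1) = 0
  T: −2·[ρ]_T − 2·[D_c]_T − [ξ]_T − 4·[r]_T = −2·(0) − 2·(-1) − (2) − 4·(0) = 0
All base exponents vanish — dimensionless.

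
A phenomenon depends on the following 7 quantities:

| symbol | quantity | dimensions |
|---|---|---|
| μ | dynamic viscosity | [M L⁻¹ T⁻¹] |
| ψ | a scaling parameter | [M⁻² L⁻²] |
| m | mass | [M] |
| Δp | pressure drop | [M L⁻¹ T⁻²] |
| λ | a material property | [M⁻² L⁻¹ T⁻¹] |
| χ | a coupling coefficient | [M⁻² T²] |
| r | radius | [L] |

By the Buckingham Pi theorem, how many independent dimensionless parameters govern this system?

4

There are 7 variables and 3 base dimensions (M, L, T).
The dimension matrix has rank 3.
Independent dimensionless groups: 7 − 3 = 4.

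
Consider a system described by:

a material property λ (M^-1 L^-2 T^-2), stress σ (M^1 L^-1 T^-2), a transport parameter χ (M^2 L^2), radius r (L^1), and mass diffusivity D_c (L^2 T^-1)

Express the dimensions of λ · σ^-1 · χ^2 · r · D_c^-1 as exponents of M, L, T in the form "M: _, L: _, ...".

M: 2, L: 2, T: 1

Collect each base-dimension exponent across the product:
  M: (-1) − (1) + 2·(2) + (0) − (0) = 2
  L: (-2) − (-1) + 2·(2) + (1) − (2) = 2
  T: (-2) − (-2) + 2·(0) + (0) − (-1) = 1
So the dimensions are [M² L² T].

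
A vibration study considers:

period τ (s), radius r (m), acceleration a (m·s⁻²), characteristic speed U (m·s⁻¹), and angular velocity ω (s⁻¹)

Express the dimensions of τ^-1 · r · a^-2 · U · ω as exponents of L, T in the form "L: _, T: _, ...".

Collect each base-dimension exponent across the product:
  L: −(0) + (1) − 2·(1) + (1) + (0) = 0
  T: −(1) + (0) − 2·(-2) + (-1) + (-1) = 1
So the dimensions are [T].

L: 0, T: 1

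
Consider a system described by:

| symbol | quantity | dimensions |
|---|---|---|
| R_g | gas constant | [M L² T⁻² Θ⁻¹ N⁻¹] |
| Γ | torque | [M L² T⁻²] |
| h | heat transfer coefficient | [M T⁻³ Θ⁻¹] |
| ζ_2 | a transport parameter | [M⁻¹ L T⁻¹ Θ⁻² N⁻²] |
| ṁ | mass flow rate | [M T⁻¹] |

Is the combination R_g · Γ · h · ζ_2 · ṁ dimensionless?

Sum the exponent of each base dimension across the product:
  M: [R_g]_M + [Γ]_M + [h]_M + [ζ_2]_M + [ṁ]_M = (1) + (1) + (1) + (-1) + (1) = 3
  L: [R_g]_L + [Γ]_L + [h]_L + [ζ_2]_L + [ṁ]_L = (2) + (2) + (0) + (1) + (0) = 5
  T: [R_g]_T + [Γ]_T + [h]_T + [ζ_2]_T + [ṁ]_T = (-2) + (-2) + (-3) + (-1) + (-1) = -9
  Θ: [R_g]_Θ + [Γ]_Θ + [h]_Θ + [ζ_2]_Θ + [ṁ]_Θ = (-1) + (0) + (-1) + (-2) + (0) = -4
  N: [R_g]_N + [Γ]_N + [h]_N + [ζ_2]_N + [ṁ]_N = (-1) + (0) + (0) + (-2) + (0) = -3
Net dimensions [M³ L⁵ T⁻⁹ Θ⁻⁴ N⁻³] ≠ [1] — not dimensionless.

no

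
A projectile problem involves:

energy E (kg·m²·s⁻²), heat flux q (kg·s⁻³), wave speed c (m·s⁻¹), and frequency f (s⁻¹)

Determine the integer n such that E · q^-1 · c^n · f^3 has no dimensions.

Balance the L exponent: (1)·n from c, plus (2) − (0) + 3·(0) = 2 from the rest, must sum to zero.
n + 2 = 0, so n = -2.

-2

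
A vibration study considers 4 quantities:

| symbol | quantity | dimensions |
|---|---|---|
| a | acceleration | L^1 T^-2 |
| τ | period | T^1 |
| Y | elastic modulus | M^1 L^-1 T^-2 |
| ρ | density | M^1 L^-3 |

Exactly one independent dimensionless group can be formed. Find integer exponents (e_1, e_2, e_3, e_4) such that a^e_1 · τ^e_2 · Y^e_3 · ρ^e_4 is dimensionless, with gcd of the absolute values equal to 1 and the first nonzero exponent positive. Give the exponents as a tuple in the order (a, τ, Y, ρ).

M: e_1·(0) + e_2·(0) + e_3·(1) + e_4·(1) = 0
L: e_1·(1) + e_2·(0) + e_3·(-1) + e_4·(-3) = 0
T: e_1·(-2) + e_2·(1) + e_3·(-2) + e_4·(0) = 0
Solving this homogeneous linear system for the smallest-integer solution (first nonzero entry positive) gives (2, 2, -1, 1).

(2, 2, -1, 1)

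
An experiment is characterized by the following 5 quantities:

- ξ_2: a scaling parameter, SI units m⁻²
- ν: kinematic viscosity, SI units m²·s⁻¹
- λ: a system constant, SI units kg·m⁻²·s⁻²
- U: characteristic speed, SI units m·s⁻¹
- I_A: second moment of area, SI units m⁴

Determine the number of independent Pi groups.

There are 5 variables and 3 base dimensions (M, L, T).
The dimension matrix has rank 3.
Independent dimensionless groups: 5 − 3 = 2.

2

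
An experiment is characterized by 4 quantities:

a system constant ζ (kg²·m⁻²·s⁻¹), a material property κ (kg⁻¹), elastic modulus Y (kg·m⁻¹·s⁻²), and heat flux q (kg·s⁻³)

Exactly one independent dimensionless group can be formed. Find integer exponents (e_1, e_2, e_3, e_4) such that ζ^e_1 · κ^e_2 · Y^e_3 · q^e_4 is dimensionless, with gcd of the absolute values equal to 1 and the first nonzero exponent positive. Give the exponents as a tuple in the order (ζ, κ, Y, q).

M: e_1·(2) + e_2·(-1) + e_3·(1) + e_4·(1) = 0
L: e_1·(-2) + e_2·(0) + e_3·(-1) + e_4·(0) = 0
T: e_1·(-1) + e_2·(0) + e_3·(-2) + e_4·(-3) = 0
Solving this homogeneous linear system for the smallest-integer solution (first nonzero entry positive) gives (1, 1, -2, 1).

(1, 1, -2, 1)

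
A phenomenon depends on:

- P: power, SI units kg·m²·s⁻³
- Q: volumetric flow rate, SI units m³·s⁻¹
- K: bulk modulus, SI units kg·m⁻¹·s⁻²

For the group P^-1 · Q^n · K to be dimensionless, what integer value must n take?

Balance the L exponent: (3)·n from Q, plus −(2) + (-1) = -3 from the rest, must sum to zero.
3n − 3 = 0, so n = 1.

1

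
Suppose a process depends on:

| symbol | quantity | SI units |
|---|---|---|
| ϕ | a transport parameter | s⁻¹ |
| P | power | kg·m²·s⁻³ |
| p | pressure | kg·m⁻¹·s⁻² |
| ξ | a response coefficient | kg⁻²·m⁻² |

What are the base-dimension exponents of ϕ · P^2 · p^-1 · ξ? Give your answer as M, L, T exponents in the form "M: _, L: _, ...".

Collect each base-dimension exponent across the product:
  M: (0) + 2·(1) − (1) + (-2) = -1
  L: (0) + 2·(2) − (-1) + (-2) = 3
  T: (-1) + 2·(-3) − (-2) + (0) = -5
So the dimensions are [M⁻¹ L³ T⁻⁵].

M: -1, L: 3, T: -5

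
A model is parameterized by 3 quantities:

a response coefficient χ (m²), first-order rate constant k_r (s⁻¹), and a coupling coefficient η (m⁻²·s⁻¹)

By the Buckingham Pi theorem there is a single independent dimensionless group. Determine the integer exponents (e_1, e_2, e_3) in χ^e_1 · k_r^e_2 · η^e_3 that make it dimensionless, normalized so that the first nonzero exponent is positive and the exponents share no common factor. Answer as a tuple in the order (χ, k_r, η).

L: e_1·(2) + e_2·(0) + e_3·(-2) = 0
T: e_1·(0) + e_2·(-1) + e_3·(-1) = 0
Solving this homogeneous linear system for the smallest-integer solution (first nonzero entry positive) gives (1, -1, 1).

(1, -1, 1)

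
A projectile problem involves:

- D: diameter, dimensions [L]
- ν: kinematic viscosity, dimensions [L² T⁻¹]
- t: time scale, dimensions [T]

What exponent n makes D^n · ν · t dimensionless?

Balance the L exponent: (1)·n from D, plus (2) + (0) = 2 from the rest, must sum to zero.
n + 2 = 0, so n = -2.

-2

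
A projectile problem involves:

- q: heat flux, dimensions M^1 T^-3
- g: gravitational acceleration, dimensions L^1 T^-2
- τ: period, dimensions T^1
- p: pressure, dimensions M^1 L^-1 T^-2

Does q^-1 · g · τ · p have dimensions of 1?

Sum the exponent of each base dimension across the product:
  M: −[q]_M + [g]_M + [τ]_M + [p]_M = −(1) + (0) + (0) + (1) = 0
  L: −[q]_L + [g]_L + [τ]_L + [p]_L = −(0) + (1) + (0) + (-1) = 0
  T: −[q]_T + [g]_T + [τ]_T + [p]_T = −(-3) + (-2) + (1) + (-2) = 0
All base exponents vanish — dimensionless.

yes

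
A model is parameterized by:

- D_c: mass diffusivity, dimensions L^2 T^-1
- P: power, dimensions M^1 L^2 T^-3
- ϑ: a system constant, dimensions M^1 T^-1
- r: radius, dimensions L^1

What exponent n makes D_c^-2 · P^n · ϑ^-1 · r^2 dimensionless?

Balance the M exponent: (1)·n from P, plus −2·(0) − (1) + 2·(0) = -1 from the rest, must sum to zero.
n − 1 = 0, so n = 1.

1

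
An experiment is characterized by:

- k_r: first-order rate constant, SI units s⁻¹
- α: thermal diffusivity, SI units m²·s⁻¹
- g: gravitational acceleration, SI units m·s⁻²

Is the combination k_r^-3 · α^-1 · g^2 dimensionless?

Sum the exponent of each base dimension across the product:
  M: −3·[k_r]_M − [α]_M + 2·[g]_M = −3·(0) − (0) + 2·(0) = 0
  L: −3·[k_r]_L − [α]_L + 2·[g]_L = −3·(0) − (2) + 2·(1) = 0
  T: −3·[k_r]_T − [α]_T + 2·[g]_T = −3·(-1) − (-1) + 2·(-2) = 0
All base exponents vanish — dimensionless.

yes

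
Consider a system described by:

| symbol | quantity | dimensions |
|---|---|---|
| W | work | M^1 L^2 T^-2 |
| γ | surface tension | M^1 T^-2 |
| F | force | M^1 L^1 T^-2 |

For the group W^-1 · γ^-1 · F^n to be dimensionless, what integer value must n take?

2

Balance the M exponent: (1)·n from F, plus −(1) − (1) = -2 from the rest, must sum to zero.
n − 2 = 0, so n = 2.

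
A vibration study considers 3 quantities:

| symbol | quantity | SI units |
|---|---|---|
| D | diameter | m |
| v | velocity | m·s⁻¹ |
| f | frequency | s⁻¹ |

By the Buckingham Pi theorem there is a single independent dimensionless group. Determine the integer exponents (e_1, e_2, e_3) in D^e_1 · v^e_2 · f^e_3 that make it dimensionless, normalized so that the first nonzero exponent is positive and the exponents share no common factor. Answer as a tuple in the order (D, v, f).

L: e_1·(1) + e_2·(1) + e_3·(0) = 0
T: e_1·(0) + e_2·(-1) + e_3·(-1) = 0
Solving this homogeneous linear system for the smallest-integer solution (first nonzero entry positive) gives (1, -1, 1).

(1, -1, 1)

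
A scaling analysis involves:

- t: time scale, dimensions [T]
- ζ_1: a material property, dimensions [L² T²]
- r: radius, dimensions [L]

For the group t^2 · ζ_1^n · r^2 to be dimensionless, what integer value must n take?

Balance the L exponent: (2)·n from ζ_1, plus 2·(0) + 2·(1) = 2 from the rest, must sum to zero.
2n + 2 = 0, so n = -1.

-1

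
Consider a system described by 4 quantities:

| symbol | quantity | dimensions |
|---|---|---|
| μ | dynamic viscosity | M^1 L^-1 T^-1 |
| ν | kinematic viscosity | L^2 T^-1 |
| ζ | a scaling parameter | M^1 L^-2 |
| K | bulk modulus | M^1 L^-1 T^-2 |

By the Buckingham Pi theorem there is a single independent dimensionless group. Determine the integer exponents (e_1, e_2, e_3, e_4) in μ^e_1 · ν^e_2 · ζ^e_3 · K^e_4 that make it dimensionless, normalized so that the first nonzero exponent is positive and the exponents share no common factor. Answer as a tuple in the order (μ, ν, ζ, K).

(3, -1, -2, -1)

M: e_1·(1) + e_2·(0) + e_3·(1) + e_4·(1) = 0
L: e_1·(-1) + e_2·(2) + e_3·(-2) + e_4·(-1) = 0
T: e_1·(-1) + e_2·(-1) + e_3·(0) + e_4·(-2) = 0
Solving this homogeneous linear system for the smallest-integer solution (first nonzero entry positive) gives (3, -1, -2, -1).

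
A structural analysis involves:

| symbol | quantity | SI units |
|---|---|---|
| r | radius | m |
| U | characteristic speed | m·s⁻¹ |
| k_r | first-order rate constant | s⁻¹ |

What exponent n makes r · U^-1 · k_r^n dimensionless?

1

Balance the T exponent: (-1)·n from k_r, plus (0) − (-1) = 1 from the rest, must sum to zero.
−n + 1 = 0, so n = 1.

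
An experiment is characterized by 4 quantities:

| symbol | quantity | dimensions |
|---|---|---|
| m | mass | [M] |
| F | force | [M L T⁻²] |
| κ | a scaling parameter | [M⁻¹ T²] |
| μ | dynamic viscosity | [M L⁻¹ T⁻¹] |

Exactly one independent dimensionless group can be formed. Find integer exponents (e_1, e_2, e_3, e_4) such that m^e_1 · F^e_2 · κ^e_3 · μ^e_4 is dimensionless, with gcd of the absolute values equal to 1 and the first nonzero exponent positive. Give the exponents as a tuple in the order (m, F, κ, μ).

(1, -2, -3, -2)

M: e_1·(1) + e_2·(1) + e_3·(-1) + e_4·(1) = 0
L: e_1·(0) + e_2·(1) + e_3·(0) + e_4·(-1) = 0
T: e_1·(0) + e_2·(-2) + e_3·(2) + e_4·(-1) = 0
Solving this homogeneous linear system for the smallest-integer solution (first nonzero entry positive) gives (1, -2, -3, -2).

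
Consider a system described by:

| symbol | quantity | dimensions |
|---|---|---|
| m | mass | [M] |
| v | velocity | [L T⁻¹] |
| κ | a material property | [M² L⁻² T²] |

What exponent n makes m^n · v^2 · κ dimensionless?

-2

Balance the M exponent: (1)·n from m, plus 2·(0) + (2) = 2 from the rest, must sum to zero.
n + 2 = 0, so n = -2.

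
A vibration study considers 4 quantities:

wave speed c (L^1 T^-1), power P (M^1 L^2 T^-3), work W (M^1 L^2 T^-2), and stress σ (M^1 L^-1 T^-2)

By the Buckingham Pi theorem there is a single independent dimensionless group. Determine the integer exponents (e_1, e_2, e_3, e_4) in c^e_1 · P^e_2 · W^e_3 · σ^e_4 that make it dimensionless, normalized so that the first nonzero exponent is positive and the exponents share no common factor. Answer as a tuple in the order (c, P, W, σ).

(3, -3, 2, 1)

M: e_1·(0) + e_2·(1) + e_3·(1) + e_4·(1) = 0
L: e_1·(1) + e_2·(2) + e_3·(2) + e_4·(-1) = 0
T: e_1·(-1) + e_2·(-3) + e_3·(-2) + e_4·(-2) = 0
Solving this homogeneous linear system for the smallest-integer solution (first nonzero entry positive) gives (3, -3, 2, 1).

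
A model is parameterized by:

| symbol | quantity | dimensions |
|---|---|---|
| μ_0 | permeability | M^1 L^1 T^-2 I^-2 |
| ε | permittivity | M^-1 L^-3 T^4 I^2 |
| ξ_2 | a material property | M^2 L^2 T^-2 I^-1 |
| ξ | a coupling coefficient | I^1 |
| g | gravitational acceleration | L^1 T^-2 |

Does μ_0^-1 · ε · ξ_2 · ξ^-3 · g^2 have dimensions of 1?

yes

Sum the exponent of each base dimension across the product:
  M: −[μ_0]_M + [ε]_M + [ξ_2]_M − 3·[ξ]_M + 2·[g]_M = −(1) + (-1) + (2) − 3·(0) + 2·(0) = 0
  L: −[μ_0]_L + [ε]_L + [ξ_2]_L − 3·[ξ]_L + 2·[g]_L = −(1) + (-3) + (2) − 3·(0) + 2·(1) = 0
  T: −[μ_0]_T + [ε]_T + [ξ_2]_T − 3·[ξ]_T + 2·[g]_T = −(-2) + (4) + (-2) − 3·(0) + 2·(-2) = 0
  I: −[μ_0]_I + [ε]_I + [ξ_2]_I − 3·[ξ]_I + 2·[g]_I = −(-2) + (2) + (-1) − 3·(1) + 2·(0) = 0
All base exponents vanish — dimensionless.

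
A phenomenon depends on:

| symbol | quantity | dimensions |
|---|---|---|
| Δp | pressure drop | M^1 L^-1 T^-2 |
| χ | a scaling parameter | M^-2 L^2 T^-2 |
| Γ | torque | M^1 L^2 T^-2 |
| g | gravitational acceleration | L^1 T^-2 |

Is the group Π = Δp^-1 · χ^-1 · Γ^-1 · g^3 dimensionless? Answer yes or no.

Sum the exponent of each base dimension across the product:
  M: −[Δp]_M − [χ]_M − [Γ]_M + 3·[g]_M = −(1) − (-2) − (1) + 3·(0) = 0
  L: −[Δp]_L − [χ]_L − [Γ]_L + 3·[g]_L = −(-1) − (2) − (2) + 3·(1) = 0
  T: −[Δp]_T − [χ]_T − [Γ]_T + 3·[g]_T = −(-2) − (-2) − (-2) + 3·(-2) = 0
All base exponents vanish — dimensionless.

yes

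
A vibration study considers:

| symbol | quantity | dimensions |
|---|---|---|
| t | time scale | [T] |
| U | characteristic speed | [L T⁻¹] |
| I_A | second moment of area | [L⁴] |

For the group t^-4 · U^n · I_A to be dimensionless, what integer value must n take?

Balance the L exponent: (1)·n from U, plus −4·(0) + (4) = 4 from the rest, must sum to zero.
n + 4 = 0, so n = -4.

-4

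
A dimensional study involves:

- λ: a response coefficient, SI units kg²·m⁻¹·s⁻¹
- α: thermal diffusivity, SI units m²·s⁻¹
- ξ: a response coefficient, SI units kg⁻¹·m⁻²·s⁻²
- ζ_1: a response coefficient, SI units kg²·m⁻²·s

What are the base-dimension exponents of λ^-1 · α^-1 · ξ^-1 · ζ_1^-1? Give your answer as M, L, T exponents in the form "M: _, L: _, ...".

Collect each base-dimension exponent across the product:
  M: −(2) − (0) − (-1) − (2) = -3
  L: −(-1) − (2) − (-2) − (-2) = 3
  T: −(-1) − (-1) − (-2) − (1) = 3
So the dimensions are [M⁻³ L³ T³].

M: -3, L: 3, T: 3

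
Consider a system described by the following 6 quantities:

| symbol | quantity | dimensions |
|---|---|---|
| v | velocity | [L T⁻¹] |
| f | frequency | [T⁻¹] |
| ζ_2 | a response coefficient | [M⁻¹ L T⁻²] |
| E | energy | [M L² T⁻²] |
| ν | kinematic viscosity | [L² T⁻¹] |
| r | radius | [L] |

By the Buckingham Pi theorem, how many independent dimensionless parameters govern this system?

There are 6 variables and 3 base dimensions (M, L, T).
The dimension matrix has rank 3.
Independent dimensionless groups: 6 − 3 = 3.

3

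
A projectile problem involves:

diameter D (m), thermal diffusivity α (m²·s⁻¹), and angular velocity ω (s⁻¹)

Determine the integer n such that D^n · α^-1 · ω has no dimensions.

2

Balance the L exponent: (1)·n from D, plus −(2) + (0) = -2 from the rest, must sum to zero.
n − 2 = 0, so n = 2.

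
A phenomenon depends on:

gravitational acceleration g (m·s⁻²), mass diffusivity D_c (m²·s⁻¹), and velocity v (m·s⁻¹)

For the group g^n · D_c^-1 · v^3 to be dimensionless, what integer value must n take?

Balance the L exponent: (1)·n from g, plus −(2) + 3·(1) = 1 from the rest, must sum to zero.
n + 1 = 0, so n = -1.

-1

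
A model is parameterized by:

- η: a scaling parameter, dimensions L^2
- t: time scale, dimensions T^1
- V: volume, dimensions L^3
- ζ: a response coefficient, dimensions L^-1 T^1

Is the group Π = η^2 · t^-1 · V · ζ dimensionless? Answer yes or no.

Sum the exponent of each base dimension across the product:
  L: 2·[η]_L − [t]_L + [V]_L + [ζ]_L = 2·(2) − (0) + (3) + (-1) = 6
  T: 2·[η]_T − [t]_T + [V]_T + [ζ]_T = 2·(0) − (1) + (0) + (1) = 0
Net dimensions [L⁶] ≠ [1] — not dimensionless.

no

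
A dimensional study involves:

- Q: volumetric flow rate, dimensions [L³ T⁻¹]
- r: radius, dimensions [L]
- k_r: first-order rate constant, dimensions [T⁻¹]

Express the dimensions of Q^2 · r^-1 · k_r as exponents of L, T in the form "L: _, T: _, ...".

L: 5, T: -3

Collect each base-dimension exponent across the product:
  L: 2·(3) − (1) + (0) = 5
  T: 2·(-1) − (0) + (-1) = -3
So the dimensions are [L⁵ T⁻³].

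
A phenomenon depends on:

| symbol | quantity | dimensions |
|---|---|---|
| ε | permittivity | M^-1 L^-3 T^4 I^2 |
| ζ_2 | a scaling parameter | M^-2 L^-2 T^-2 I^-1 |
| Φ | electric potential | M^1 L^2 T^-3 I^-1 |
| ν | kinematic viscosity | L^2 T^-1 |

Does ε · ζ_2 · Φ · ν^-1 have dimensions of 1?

Sum the exponent of each base dimension across the product:
  M: [ε]_M + [ζ_2]_M + [Φ]_M − [ν]_M = (-1) + (-2) + (1) − (0) = -2
  L: [ε]_L + [ζ_2]_L + [Φ]_L − [ν]_L = (-3) + (-2) + (2) − (2) = -5
  T: [ε]_T + [ζ_2]_T + [Φ]_T − [ν]_T = (4) + (-2) + (-3) − (-1) = 0
  I: [ε]_I + [ζ_2]_I + [Φ]_I − [ν]_I = (2) + (-1) + (-1) − (0) = 0
Net dimensions [M⁻² L⁻⁵] ≠ [1] — not dimensionless.

no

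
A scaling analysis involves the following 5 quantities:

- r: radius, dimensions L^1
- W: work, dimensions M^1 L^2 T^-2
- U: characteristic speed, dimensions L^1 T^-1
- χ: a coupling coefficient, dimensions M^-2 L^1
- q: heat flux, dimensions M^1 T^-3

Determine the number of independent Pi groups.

2

There are 5 variables and 3 base dimensions (M, L, T).
The dimension matrix has rank 3.
Independent dimensionless groups: 5 − 3 = 2.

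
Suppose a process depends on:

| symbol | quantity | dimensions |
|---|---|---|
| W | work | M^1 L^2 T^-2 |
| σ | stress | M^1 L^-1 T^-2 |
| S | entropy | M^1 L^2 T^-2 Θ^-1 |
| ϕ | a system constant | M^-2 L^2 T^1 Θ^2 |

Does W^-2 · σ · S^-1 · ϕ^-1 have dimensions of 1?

Sum the exponent of each base dimension across the product:
  M: −2·[W]_M + [σ]_M − [S]_M − [ϕ]_M = −2·(1) + (1) − (1) − (-2) = 0
  L: −2·[W]_L + [σ]_L − [S]_L − [ϕ]_L = −2·(2) + (-1) − (2) − (2) = -9
  T: −2·[W]_T + [σ]_T − [S]_T − [ϕ]_T = −2·(-2) + (-2) − (-2) − (1) = 3
  Θ: −2·[W]_Θ + [σ]_Θ − [S]_Θ − [ϕ]_Θ = −2·(0) + (0) − (-1) − (2) = -1
Net dimensions [L⁻⁹ T³ Θ⁻¹] ≠ [1] — not dimensionless.

no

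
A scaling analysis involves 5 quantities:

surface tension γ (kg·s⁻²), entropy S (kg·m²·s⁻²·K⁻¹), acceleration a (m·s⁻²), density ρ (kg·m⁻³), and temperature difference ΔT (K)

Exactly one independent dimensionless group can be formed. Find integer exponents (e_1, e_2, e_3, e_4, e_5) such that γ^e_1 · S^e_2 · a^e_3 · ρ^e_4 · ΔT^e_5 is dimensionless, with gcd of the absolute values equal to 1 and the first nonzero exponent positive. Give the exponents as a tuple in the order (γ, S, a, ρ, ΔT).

M: e_1·(1) + e_2·(1) + e_3·(0) + e_4·(1) + e_5·(0) = 0
L: e_1·(0) + e_2·(2) + e_3·(1) + e_4·(-3) + e_5·(0) = 0
T: e_1·(-2) + e_2·(-2) + e_3·(-2) + e_4·(0) + e_5·(0) = 0
Θ: e_1·(0) + e_2·(-1) + e_3·(0) + e_4·(0) + e_5·(1) = 0
Solving this homogeneous linear system for the smallest-integer solution (first nonzero entry positive) gives (2, -1, -1, -1, -1).

(2, -1, -1, -1, -1)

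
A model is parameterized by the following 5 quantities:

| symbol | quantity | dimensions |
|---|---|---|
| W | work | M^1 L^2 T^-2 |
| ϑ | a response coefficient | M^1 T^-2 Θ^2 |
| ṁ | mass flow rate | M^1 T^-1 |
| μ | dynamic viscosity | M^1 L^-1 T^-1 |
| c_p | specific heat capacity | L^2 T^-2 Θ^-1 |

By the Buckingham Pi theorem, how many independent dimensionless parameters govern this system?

There are 5 variables and 4 base dimensions (M, L, T, Θ).
The dimension matrix has rank 4.
Independent dimensionless groups: 5 − 4 = 1.

1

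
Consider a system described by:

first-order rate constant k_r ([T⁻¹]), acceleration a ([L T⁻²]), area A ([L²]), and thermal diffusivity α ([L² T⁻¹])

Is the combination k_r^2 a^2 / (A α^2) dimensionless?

Sum the exponent of each base dimension across the product:
  L: 2·[k_r]_L + 2·[a]_L − [A]_L − 2·[α]_L = 2·(0) + 2·(1) − (2) − 2·(2) = -4
  T: 2·[k_r]_T + 2·[a]_T − [A]_T − 2·[α]_T = 2·(-1) + 2·(-2) − (0) − 2·(-1) = -4
Net dimensions [L⁻⁴ T⁻⁴] ≠ [1] — not dimensionless.

no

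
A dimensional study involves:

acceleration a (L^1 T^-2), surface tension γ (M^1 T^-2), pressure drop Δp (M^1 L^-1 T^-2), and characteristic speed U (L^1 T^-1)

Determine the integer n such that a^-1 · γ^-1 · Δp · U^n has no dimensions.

2

Balance the L exponent: (1)·n from U, plus −(1) − (0) + (-1) = -2 from the rest, must sum to zero.
n − 2 = 0, so n = 2.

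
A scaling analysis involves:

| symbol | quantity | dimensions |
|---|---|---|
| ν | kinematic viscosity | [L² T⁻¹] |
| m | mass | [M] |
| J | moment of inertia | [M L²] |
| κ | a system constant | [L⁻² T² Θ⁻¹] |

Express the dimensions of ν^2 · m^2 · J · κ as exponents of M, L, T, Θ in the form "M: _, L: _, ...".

M: 3, L: 4, T: 0, Θ: -1

Collect each base-dimension exponent across the product:
  M: 2·(0) + 2·(1) + (1) + (0) = 3
  L: 2·(2) + 2·(0) + (2) + (-2) = 4
  T: 2·(-1) + 2·(0) + (0) + (2) = 0
  Θ: 2·(0) + 2·(0) + (0) + (-1) = -1
So the dimensions are [M³ L⁴ Θ⁻¹].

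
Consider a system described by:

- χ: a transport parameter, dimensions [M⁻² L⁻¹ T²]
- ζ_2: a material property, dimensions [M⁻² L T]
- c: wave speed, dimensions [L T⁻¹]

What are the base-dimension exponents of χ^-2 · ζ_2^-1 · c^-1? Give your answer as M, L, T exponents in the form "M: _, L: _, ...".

M: 6, L: 0, T: -4

Collect each base-dimension exponent across the product:
  M: −2·(-2) − (-2) − (0) = 6
  L: −2·(-1) − (1) − (1) = 0
  T: −2·(2) − (1) − (-1) = -4
So the dimensions are [M⁶ T⁻⁴].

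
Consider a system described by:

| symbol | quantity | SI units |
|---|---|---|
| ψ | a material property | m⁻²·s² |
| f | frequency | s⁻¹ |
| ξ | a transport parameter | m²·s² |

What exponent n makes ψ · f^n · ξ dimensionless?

Balance the T exponent: (-1)·n from f, plus (2) + (2) = 4 from the rest, must sum to zero.
−n + 4 = 0, so n = 4.

4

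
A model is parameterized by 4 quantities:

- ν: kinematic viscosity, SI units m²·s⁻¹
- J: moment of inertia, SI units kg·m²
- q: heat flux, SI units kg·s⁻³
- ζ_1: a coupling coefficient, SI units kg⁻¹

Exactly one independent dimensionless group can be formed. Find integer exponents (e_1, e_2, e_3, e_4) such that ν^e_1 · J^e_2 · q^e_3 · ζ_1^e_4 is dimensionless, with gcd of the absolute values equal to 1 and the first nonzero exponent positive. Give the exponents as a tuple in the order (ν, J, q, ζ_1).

M: e_1·(0) + e_2·(1) + e_3·(1) + e_4·(-1) = 0
L: e_1·(2) + e_2·(2) + e_3·(0) + e_4·(0) = 0
T: e_1·(-1) + e_2·(0) + e_3·(-3) + e_4·(0) = 0
Solving this homogeneous linear system for the smallest-integer solution (first nonzero entry positive) gives (3, -3, -1, -4).

(3, -3, -1, -4)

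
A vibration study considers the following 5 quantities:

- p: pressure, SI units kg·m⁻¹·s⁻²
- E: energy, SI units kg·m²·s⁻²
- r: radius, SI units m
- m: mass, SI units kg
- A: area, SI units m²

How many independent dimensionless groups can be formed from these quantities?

2

There are 5 variables and 3 base dimensions (M, L, T).
The dimension matrix has rank 3.
Independent dimensionless groups: 5 − 3 = 2.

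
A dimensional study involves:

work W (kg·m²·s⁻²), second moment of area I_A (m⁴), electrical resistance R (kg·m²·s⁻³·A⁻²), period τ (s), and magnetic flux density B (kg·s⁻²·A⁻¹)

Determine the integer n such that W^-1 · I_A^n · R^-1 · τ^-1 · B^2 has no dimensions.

1

Balance the L exponent: (4)·n from I_A, plus −(2) − (2) − (0) + 2·(0) = -4 from the rest, must sum to zero.
4n − 4 = 0, so n = 1.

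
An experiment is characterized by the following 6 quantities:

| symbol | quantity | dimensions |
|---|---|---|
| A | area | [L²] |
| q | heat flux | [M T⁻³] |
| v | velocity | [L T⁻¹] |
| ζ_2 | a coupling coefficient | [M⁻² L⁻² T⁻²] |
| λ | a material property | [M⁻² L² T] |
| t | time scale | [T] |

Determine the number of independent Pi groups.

There are 6 variables and 3 base dimensions (M, L, T).
The dimension matrix has rank 3.
Independent dimensionless groups: 6 − 3 = 3.

3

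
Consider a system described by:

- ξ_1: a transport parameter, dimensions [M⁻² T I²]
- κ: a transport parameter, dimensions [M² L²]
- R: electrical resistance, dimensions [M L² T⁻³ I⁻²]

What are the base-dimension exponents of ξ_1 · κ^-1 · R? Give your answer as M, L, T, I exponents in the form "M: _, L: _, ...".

Collect each base-dimension exponent across the product:
  M: (-2) − (2) + (1) = -3
  L: (0) − (2) + (2) = 0
  T: (1) − (0) + (-3) = -2
  I: (2) − (0) + (-2) = 0
So the dimensions are [M⁻³ T⁻²].

M: -3, L: 0, T: -2, I: 0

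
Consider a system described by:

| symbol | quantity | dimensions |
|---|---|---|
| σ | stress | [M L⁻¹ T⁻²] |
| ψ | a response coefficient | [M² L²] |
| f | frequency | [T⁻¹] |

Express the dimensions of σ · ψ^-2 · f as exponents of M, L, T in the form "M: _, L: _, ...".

Collect each base-dimension exponent across the product:
  M: (1) − 2·(2) + (0) = -3
  L: (-1) − 2·(2) + (0) = -5
  T: (-2) − 2·(0) + (-1) = -3
So the dimensions are [M⁻³ L⁻⁵ T⁻³].

M: -3, L: -5, T: -3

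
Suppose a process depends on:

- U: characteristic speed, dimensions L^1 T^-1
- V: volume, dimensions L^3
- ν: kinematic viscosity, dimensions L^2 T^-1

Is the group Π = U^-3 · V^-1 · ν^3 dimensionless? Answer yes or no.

yes

Sum the exponent of each base dimension across the product:
  M: −3·[U]_M − [V]_M + 3·[ν]_M = −3·(0) − (0) + 3·(0) = 0
  L: −3·[U]_L − [V]_L + 3·[ν]_L = −3·(1) − (3) + 3·(2) = 0
  T: −3·[U]_T − [V]_T + 3·[ν]_T = −3·(-1) − (0) + 3·(-1) = 0
All base exponents vanish — dimensionless.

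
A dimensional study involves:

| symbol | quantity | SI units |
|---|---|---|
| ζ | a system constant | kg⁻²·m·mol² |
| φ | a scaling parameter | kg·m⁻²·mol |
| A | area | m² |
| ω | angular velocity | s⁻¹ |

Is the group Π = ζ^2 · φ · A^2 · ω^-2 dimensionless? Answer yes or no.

no

Sum the exponent of each base dimension across the product:
  M: 2·[ζ]_M + [φ]_M + 2·[A]_M − 2·[ω]_M = 2·(-2) + (1) + 2·(0) − 2·(0) = -3
  L: 2·[ζ]_L + [φ]_L + 2·[A]_L − 2·[ω]_L = 2·(1) + (-2) + 2·(2) − 2·(0) = 4
  T: 2·[ζ]_T + [φ]_T + 2·[A]_T − 2·[ω]_T = 2·(0) + (0) + 2·(0) − 2·(-1) = 2
  N: 2·[ζ]_N + [φ]_N + 2·[A]_N − 2·[ω]_N = 2·(2) + (1) + 2·(0) − 2·(0) = 5
Net dimensions [M⁻³ L⁴ T² N⁵] ≠ [1] — not dimensionless.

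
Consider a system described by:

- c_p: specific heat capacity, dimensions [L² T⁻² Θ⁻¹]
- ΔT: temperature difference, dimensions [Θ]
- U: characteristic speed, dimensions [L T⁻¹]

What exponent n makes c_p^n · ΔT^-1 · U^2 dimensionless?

-1

Balance the L exponent: (2)·n from c_p, plus −(0) + 2·(1) = 2 from the rest, must sum to zero.
2n + 2 = 0, so n = -1.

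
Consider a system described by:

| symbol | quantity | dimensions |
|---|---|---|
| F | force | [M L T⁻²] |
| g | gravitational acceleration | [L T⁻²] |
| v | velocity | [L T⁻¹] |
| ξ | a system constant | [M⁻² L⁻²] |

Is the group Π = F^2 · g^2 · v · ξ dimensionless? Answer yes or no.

Sum the exponent of each base dimension across the product:
  M: 2·[F]_M + 2·[g]_M + [v]_M + [ξ]_M = 2·(1) + 2·(0) + (0) + (-2) = 0
  L: 2·[F]_L + 2·[g]_L + [v]_L + [ξ]_L = 2·(1) + 2·(1) + (1) + (-2) = 3
  T: 2·[F]_T + 2·[g]_T + [v]_T + [ξ]_T = 2·(-2) + 2·(-2) + (-1) + (0) = -9
Net dimensions [L³ T⁻⁹] ≠ [1] — not dimensionless.

no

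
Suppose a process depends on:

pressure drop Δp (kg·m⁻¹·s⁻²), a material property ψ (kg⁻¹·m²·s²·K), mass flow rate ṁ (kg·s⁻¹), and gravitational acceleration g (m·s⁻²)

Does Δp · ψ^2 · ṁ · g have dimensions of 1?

no

Sum the exponent of each base dimension across the product:
  M: [Δp]_M + 2·[ψ]_M + [ṁ]_M + [g]_M = (1) + 2·(-1) + (1) + (0) = 0
  L: [Δp]_L + 2·[ψ]_L + [ṁ]_L + [g]_L = (-1) + 2·(2) + (0) + (1) = 4
  T: [Δp]_T + 2·[ψ]_T + [ṁ]_T + [g]_T = (-2) + 2·(2) + (-1) + (-2) = -1
  Θ: [Δp]_Θ + 2·[ψ]_Θ + [ṁ]_Θ + [g]_Θ = (0) + 2·(1) + (0) + (0) = 2
Net dimensions [L⁴ T⁻¹ Θ²] ≠ [1] — not dimensionless.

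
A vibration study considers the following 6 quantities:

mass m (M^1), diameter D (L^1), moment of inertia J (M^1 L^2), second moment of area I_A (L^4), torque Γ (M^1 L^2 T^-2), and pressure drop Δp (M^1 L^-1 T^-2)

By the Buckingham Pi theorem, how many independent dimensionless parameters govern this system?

There are 6 variables and 3 base dimensions (M, L, T).
The dimension matrix has rank 3.
Independent dimensionless groups: 6 − 3 = 3.

3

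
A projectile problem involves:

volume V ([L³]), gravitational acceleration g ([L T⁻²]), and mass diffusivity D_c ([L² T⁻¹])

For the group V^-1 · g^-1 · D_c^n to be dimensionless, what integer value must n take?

Balance the L exponent: (2)·n from D_c, plus −(3) − (1) = -4 from the rest, must sum to zero.
2n − 4 = 0, so n = 2.

2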